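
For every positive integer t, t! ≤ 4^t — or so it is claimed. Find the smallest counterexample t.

We need the least positive integer t for which t! > 4^t.
The first 8 eligible values, up to t = 8, all satisfy the conclusion.
t = 9: t! = 362880 and 4^t = 262144, so 362880 > 262144.
So t = 9 is the smallest counterexample.

t = 9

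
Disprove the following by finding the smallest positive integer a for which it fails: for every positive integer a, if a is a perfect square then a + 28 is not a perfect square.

Check each positive integer a in order until a is a perfect square but a + 28 is a perfect square.
For a = 1, 4, 9, 16, 25 the conclusion holds.
a = 36: 36 = 6² and 36 + 28 = 64 = 8².

a = 36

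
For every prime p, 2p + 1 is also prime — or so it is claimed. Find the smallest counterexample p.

A counterexample is any prime p such that 2p + 1 is not prime; we check each in order.
p = 2: 2p + 1 = 5, prime.
p = 3: 2p + 1 = 7, prime.
p = 5: 2p + 1 = 11, prime.
p = 7: 2p + 1 = 15 = 3 × 5, not prime.

p = 7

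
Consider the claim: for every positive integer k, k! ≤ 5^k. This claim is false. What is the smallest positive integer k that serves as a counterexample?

k = 12

Check each positive integer k in order until k! > 5^k.
For k = 1, 2, 3, 4, …, 9, 10, 11 the conclusion holds.
k = 12: k! = 479001600 and 5^k = 244140625, so 479001600 > 244140625.
Hence k = 12 is a counterexample.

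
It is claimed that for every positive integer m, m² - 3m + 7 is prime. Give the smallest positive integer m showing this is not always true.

m = 6

For m = 1, 2, 3, 4, 5 the conclusion holds.
m = 6: m² - 3m + 7 = 25 = 5 × 5, composite.
Hence m = 6 is a counterexample.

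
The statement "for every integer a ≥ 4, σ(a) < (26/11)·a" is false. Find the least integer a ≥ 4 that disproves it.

a = 24

The first 20 eligible values, up to a = 23, all satisfy the conclusion.
a = 24: σ(24) = 60; 60 ≥ 624/11.
Thus a = 24 disproves the claim, and no smaller a works.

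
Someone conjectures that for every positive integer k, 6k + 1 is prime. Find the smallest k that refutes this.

k = 4

A counterexample is any positive integer k such that 6k + 1 is not prime; we check each in order.
k = 1: 6k + 1 = 7, prime.
k = 2: 6k + 1 = 13, prime.
k = 3: 6k + 1 = 19, prime.
k = 4: 6k + 1 = 25 = 5 × 5, composite.
Hence k = 4 is a counterexample.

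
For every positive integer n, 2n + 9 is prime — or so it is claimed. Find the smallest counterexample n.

n = 3

We need the least positive integer n for which 2n + 9 is not prime.
For n = 1, 2 the conclusion holds.
n = 3: 2n + 9 = 15 = 3 × 5, composite.
So n = 3 is the smallest counterexample.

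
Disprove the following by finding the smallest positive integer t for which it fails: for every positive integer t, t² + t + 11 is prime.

A counterexample is any positive integer t such that t² + t + 11 is not prime; we check each in order.
For t = 1, 2, 3, 4, 5, 6, 7, 8, 9 the conclusion holds.
t = 10: t² + t + 11 = 121 = 11 × 11, composite.

t = 10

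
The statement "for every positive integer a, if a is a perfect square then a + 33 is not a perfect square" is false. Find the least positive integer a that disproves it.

A counterexample is any positive integer a such that a is a perfect square but a + 33 is a perfect square; we check each in order.
a = 1: 1 + 33 = 34, not a perfect square.
a = 4: 4 + 33 = 37, not a perfect square.
a = 9: 9 + 33 = 42, not a perfect square.
a = 16: 16 = 4² and 16 + 33 = 49 = 7².
Hence a = 16 is a counterexample.

a = 16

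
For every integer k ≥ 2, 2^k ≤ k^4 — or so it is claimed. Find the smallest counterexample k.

A counterexample is any integer k ≥ 2 such that 2^k > k^4; we check each in order.
For k = 2, 3, 4, 5, …, 14, 15, 16 the conclusion holds.
k = 17: 2^k = 131072 and k^4 = 83521, so 131072 > 83521.

k = 17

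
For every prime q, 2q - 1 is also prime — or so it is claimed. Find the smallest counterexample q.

A counterexample is any prime q such that 2q - 1 is not prime; we check each in order.
For q = 2, 3 the conclusion holds.
q = 5: 2q - 1 = 9 = 3 × 3, not prime.
Hence q = 5 is a counterexample.

q = 5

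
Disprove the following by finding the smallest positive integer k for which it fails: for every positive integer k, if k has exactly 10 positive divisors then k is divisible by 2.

k = 405

A counterexample is any positive integer k such that k has exactly 10 positive divisors but k is not divisible by 2; we check each in order.
For k = 48, 80, 112, 162, 176, 208, 272, 304, 368 the conclusion holds.
k = 405: τ(405) = 10; 405 mod 2 = 1.
Thus k = 405 disproves the claim, and no smaller k works.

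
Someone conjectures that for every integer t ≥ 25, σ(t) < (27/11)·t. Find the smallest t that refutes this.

t = 36

Check each integer t ≥ 25 in order until the claim fails.
For t = 25, 26, 27, 28, …, 33, 34, 35 the conclusion holds.
t = 36: σ(36) = 91; 91 ≥ 972/11.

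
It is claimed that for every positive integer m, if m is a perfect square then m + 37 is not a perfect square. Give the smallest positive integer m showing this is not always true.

m = 324

We need the least positive integer m for which m is a perfect square but m + 37 is a perfect square.
For m = 1, 4, 9, 16, …, 225, 256, 289 the conclusion holds.
m = 324: 324 = 18² and 324 + 37 = 361 = 19².
Thus m = 324 disproves the claim, and no smaller m works.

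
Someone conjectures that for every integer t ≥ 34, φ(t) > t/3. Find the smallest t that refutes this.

t = 36

We need the least integer t ≥ 34 for which the claim fails.
For t = 34, 35 the conclusion holds.
t = 36: φ(36) = 12 and 36/3 = 12, so φ(36) ≤ 36/3.
So t = 36 is the smallest counterexample.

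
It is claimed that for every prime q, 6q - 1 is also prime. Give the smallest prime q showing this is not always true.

The first 4 eligible values, up to q = 7, all satisfy the conclusion.
q = 11: 6q - 1 = 65 = 5 × 13, not prime.

q = 11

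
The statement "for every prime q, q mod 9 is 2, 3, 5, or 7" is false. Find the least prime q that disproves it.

q = 13

We need the least prime q for which the claim fails.
q = 2: 2 mod 9 = 2.
q = 3: 3 mod 9 = 3.
q = 5: 5 mod 9 = 5.
q = 7: 7 mod 9 = 7.
q = 11: 11 mod 9 = 2.
q = 13: 13 mod 9 = 4 — not in {2, 3, 5, 7}.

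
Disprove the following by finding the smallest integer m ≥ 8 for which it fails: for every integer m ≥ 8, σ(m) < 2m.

A counterexample is any integer m ≥ 8 such that the claim fails; we check each in order.
For m = 8, 9, 10, 11 the conclusion holds.
m = 12: σ(12) = 28; 28 ≥ 24.
Hence m = 12 is a counterexample.

m = 12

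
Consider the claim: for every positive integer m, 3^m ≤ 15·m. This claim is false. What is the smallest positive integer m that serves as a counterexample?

m = 4

A counterexample is any positive integer m such that 3^m > 15·m; we check each in order.
m = 1: 3^m = 3 and 15·m = 15, so 3 ≤ 15.
m = 2: 3^m = 9 and 15·m = 30, so 9 ≤ 30.
m = 3: 3^m = 27 and 15·m = 45, so 27 ≤ 45.
m = 4: 3^m = 81 and 15·m = 60, so 81 > 60.
Hence m = 4 is a counterexample.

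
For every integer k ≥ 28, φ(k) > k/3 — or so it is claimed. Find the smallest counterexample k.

k = 30

Check each integer k ≥ 28 in order until the claim fails.
For k = 28, 29 the conclusion holds.
k = 30: φ(30) = 8 and 30/3 = 10, so φ(30) ≤ 30/3.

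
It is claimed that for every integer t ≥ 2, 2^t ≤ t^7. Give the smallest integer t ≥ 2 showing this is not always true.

For t = 2, 3, 4, 5, …, 34, 35, 36 the conclusion holds.
t = 37: 2^t = 137438953472 and t^7 = 94931877133, so 137438953472 > 94931877133.

t = 37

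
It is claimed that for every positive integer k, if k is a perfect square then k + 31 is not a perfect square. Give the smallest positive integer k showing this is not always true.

Check each positive integer k in order until k is a perfect square but k + 31 is a perfect square.
For k = 1, 4, 9, 16, …, 144, 169, 196 the conclusion holds.
k = 225: 225 = 15² and 225 + 31 = 256 = 16².
Thus k = 225 disproves the claim, and no smaller k works.

k = 225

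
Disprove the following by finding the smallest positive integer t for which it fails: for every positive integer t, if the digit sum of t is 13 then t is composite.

t = 67

A counterexample is any positive integer t such that the digit sum of t is 13 but t is prime; we check each in order.
t = 49: digit sum 13; 49 is composite.
t = 58: digit sum 13; 58 is composite.
t = 67: digit sum 13; 67 is prime, not composite.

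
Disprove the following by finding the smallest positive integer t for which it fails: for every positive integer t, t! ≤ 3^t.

t = 7

The first 6 eligible values, up to t = 6, all satisfy the conclusion.
t = 7: t! = 5040 and 3^t = 2187, so 5040 > 2187.
Thus t = 7 disproves the claim, and no smaller t works.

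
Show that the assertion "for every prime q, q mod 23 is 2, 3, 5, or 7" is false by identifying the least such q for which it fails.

q = 11

q = 2: 2 mod 23 = 2.
q = 3: 3 mod 23 = 3.
q = 5: 5 mod 23 = 5.
q = 7: 7 mod 23 = 7.
q = 11: 11 mod 23 = 11 — not in {2, 3, 5, 7}.
Thus q = 11 disproves the claim, and no smaller q works.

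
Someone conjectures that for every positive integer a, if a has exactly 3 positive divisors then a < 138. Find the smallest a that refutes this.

a = 169

Check each positive integer a in order until a has exactly 3 positive divisors but the claim fails.
The first 5 eligible values, up to a = 121, all satisfy the conclusion.
a = 169: τ(169) = 3; 169 ≥ 138.
Hence a = 169 is a counterexample.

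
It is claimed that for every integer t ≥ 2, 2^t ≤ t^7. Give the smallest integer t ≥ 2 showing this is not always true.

Check each integer t ≥ 2 in order until 2^t > t^7.
The first 35 eligible values, up to t = 36, all satisfy the conclusion.
t = 37: 2^t = 137438953472 and t^7 = 94931877133, so 137438953472 > 94931877133.

t = 37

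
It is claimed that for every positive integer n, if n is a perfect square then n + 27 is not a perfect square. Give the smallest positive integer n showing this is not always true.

A counterexample is any positive integer n such that n is a perfect square but n + 27 is a perfect square; we check each in order.
n = 1: 1 + 27 = 28, not a perfect square.
n = 4: 4 + 27 = 31, not a perfect square.
n = 9: 9 = 3² and 9 + 27 = 36 = 6².

n = 9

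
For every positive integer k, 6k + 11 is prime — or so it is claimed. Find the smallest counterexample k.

k = 4

Check each positive integer k in order until 6k + 11 is not prime.
k = 1: 6k + 11 = 17, prime.
k = 2: 6k + 11 = 23, prime.
k = 3: 6k + 11 = 29, prime.
k = 4: 6k + 11 = 35 = 5 × 7, composite.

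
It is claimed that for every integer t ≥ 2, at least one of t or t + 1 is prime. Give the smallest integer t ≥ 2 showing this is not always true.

t = 8

We need the least integer t ≥ 2 for which t, t + 1 are both composite.
t = 2: 2 is prime.
t = 3: 3 is prime.
t = 4: 5 is prime.
t = 5: 5 is prime.
t = 6: 7 is prime.
t = 7: 7 is prime.
t = 8: 8 = 2 × 4; 9 = 3 × 3 — both composite.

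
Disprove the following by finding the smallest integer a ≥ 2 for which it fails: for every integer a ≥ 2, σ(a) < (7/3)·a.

A counterexample is any integer a ≥ 2 such that the claim fails; we check each in order.
For a = 2, 3, 4, 5, 6, 7, 8, 9, 10, 11 the conclusion holds.
a = 12: σ(12) = 28; 28 ≥ 28.
Thus a = 12 disproves the claim, and no smaller a works.

a = 12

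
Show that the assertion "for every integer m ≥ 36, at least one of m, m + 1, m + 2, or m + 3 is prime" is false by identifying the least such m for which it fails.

For m = 36, 37, 38, 39, …, 45, 46, 47 the conclusion holds.
m = 48: 48 = 2 × 24; 49 = 7 × 7; 50 = 2 × 25; 51 = 3 × 17 — all composite.
Thus m = 48 disproves the claim, and no smaller m works.

m = 48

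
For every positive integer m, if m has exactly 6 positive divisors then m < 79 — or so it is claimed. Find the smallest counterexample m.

For m = 12, 18, 20, 28, …, 68, 75, 76 the conclusion holds.
m = 92: τ(92) = 6; 92 ≥ 79.
So m = 92 is the smallest counterexample.

m = 92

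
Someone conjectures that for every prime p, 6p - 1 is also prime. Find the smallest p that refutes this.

p = 11

A counterexample is any prime p such that 6p - 1 is not prime; we check each in order.
The first 4 eligible values, up to p = 7, all satisfy the conclusion.
p = 11: 6p - 1 = 65 = 5 × 13, not prime.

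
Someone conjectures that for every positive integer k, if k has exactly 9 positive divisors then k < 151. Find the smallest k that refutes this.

k = 196

We need the least positive integer k for which k has exactly 9 positive divisors but the claim fails.
k = 36: τ(36) = 9; 36 < 151.
k = 100: τ(100) = 9; 100 < 151.
k = 196: τ(196) = 9; 196 ≥ 151.
Thus k = 196 disproves the claim, and no smaller k works.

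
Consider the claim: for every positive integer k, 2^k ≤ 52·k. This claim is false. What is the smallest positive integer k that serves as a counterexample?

k = 9

The first 8 eligible values, up to k = 8, all satisfy the conclusion.
k = 9: 2^k = 512 and 52·k = 468, so 512 > 468.
Hence k = 9 is a counterexample.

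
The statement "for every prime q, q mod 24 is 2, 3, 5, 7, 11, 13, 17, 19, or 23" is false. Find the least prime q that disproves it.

A counterexample is any prime q such that the claim fails; we check each in order.
For q = 2, 3, 5, 7, …, 61, 67, 71 the conclusion holds.
q = 73: 73 mod 24 = 1 — not in {2, 3, 5, 7, 11, 13, 17, 19, 23}.
Hence q = 73 is a counterexample.

q = 73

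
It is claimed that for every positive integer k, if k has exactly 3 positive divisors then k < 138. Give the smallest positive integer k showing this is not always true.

We need the least positive integer k for which k has exactly 3 positive divisors but the claim fails.
k = 4: τ(4) = 3; 4 < 138.
k = 9: τ(9) = 3; 9 < 138.
k = 25: τ(25) = 3; 25 < 138.
k = 49: τ(49) = 3; 49 < 138.
k = 121: τ(121) = 3; 121 < 138.
k = 169: τ(169) = 3; 169 ≥ 138.
Thus k = 169 disproves the claim, and no smaller k works.

k = 169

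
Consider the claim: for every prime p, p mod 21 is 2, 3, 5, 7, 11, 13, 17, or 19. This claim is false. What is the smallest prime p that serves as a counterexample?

We need the least prime p for which the claim fails.
The first 9 eligible values, up to p = 23, all satisfy the conclusion.
p = 29: 29 mod 21 = 8 — not in {2, 3, 5, 7, 11, 13, 17, 19}.
Hence p = 29 is a counterexample.

p = 29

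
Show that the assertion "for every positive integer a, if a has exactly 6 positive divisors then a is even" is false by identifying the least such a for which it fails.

We need the least positive integer a for which a has exactly 6 positive divisors but a is odd.
The first 6 eligible values, up to a = 44, all satisfy the conclusion.
a = 45: divisors of 45: 1, 3, 5, 9, 15, 45; 45 is odd.

a = 45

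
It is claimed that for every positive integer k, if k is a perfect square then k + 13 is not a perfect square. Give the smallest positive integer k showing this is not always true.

k = 36

Check each positive integer k in order until k is a perfect square but k + 13 is a perfect square.
For k = 1, 4, 9, 16, 25 the conclusion holds.
k = 36: 36 = 6² and 36 + 13 = 49 = 7².
Thus k = 36 disproves the claim, and no smaller k works.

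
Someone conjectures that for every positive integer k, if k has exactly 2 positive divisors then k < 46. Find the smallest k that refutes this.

We need the least positive integer k for which k has exactly 2 positive divisors but the claim fails.
For k = 2, 3, 5, 7, …, 37, 41, 43 the conclusion holds.
k = 47: τ(47) = 2; 47 ≥ 46.
Hence k = 47 is a counterexample.

k = 47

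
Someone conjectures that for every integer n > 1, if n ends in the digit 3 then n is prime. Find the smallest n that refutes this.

n = 33

n = 3: 3 ends in 3 and is prime.
n = 13: 13 ends in 3 and is prime.
n = 23: 23 ends in 3 and is prime.
n = 33: 33 ends in 3; 33 = 3 × 11, composite.
Hence n = 33 is a counterexample.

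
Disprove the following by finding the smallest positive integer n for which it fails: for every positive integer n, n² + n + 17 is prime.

A counterexample is any positive integer n such that n² + n + 17 is not prime; we check each in order.
The first 15 eligible values, up to n = 15, all satisfy the conclusion.
n = 16: n² + n + 17 = 289 = 17 × 17, composite.
Thus n = 16 disproves the claim, and no smaller n works.

n = 16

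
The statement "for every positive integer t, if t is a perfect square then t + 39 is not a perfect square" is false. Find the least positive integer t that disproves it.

A counterexample is any positive integer t such that t is a perfect square but t + 39 is a perfect square; we check each in order.
t = 1: 1 + 39 = 40, not a perfect square.
t = 4: 4 + 39 = 43, not a perfect square.
t = 9: 9 + 39 = 48, not a perfect square.
t = 16: 16 + 39 = 55, not a perfect square.
t = 25: 25 = 5² and 25 + 39 = 64 = 8².
Hence t = 25 is a counterexample.

t = 25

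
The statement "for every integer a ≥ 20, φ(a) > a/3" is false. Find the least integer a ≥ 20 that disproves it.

a = 24

We need the least integer a ≥ 20 for which the claim fails.
a = 20: φ(20) = 8 and 20/3 = 20/3, so φ(20) > 20/3.
a = 21: φ(21) = 12 and 21/3 = 7, so φ(21) > 21/3.
a = 22: φ(22) = 10 and 22/3 = 22/3, so φ(22) > 22/3.
a = 23: φ(23) = 22 and 23/3 = 23/3, so φ(23) > 23/3.
a = 24: φ(24) = 8 and 24/3 = 8, so φ(24) ≤ 24/3.
So a = 24 is the smallest counterexample.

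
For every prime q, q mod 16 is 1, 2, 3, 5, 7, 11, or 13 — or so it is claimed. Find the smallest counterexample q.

q = 31

For q = 2, 3, 5, 7, 11, 13, 17, 19, 23, 29 the conclusion holds.
q = 31: 31 mod 16 = 15 — not in {1, 2, 3, 5, 7, 11, 13}.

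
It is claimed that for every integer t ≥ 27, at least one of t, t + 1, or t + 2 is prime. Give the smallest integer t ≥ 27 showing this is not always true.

t = 27: 29 is prime.
t = 28: 29 is prime.
t = 29: 29 is prime.
t = 30: 31 is prime.
t = 31: 31 is prime.
t = 32: 32 = 2 × 16; 33 = 3 × 11; 34 = 2 × 17 — all composite.

t = 32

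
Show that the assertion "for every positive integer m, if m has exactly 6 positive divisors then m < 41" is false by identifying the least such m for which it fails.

m = 44

We need the least positive integer m for which m has exactly 6 positive divisors but the claim fails.
m = 12: τ(12) = 6; 12 < 41.
m = 18: τ(18) = 6; 18 < 41.
m = 20: τ(20) = 6; 20 < 41.
m = 28: τ(28) = 6; 28 < 41.
m = 32: τ(32) = 6; 32 < 41.
m = 44: τ(44) = 6; 44 ≥ 41.
So m = 44 is the smallest counterexample.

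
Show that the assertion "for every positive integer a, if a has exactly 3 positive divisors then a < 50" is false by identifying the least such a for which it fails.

The first 4 eligible values, up to a = 49, all satisfy the conclusion.
a = 121: τ(121) = 3; 121 ≥ 50.
So a = 121 is the smallest counterexample.

a = 121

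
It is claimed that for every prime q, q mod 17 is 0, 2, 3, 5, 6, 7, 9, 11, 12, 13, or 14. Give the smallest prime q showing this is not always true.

q = 59

We need the least prime q for which the claim fails.
The first 16 eligible values, up to q = 53, all satisfy the conclusion.
q = 59: 59 mod 17 = 8 — not in {0, 2, 3, 5, 6, 7, 9, 11, 12, 13, 14}.
Thus q = 59 disproves the claim, and no smaller q works.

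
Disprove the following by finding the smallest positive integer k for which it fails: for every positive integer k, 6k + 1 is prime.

We need the least positive integer k for which 6k + 1 is not prime.
For k = 1, 2, 3 the conclusion holds.
k = 4: 6k + 1 = 25 = 5 × 5, composite.

k = 4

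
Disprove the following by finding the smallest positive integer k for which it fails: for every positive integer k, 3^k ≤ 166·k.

k = 7

k = 1: 3^k = 3 and 166·k = 166, so 3 ≤ 166.
k = 2: 3^k = 9 and 166·k = 332, so 9 ≤ 332.
k = 3: 3^k = 27 and 166·k = 498, so 27 ≤ 498.
k = 4: 3^k = 81 and 166·k = 664, so 81 ≤ 664.
k = 5: 3^k = 243 and 166·k = 830, so 243 ≤ 830.
k = 6: 3^k = 729 and 166·k = 996, so 729 ≤ 996.
k = 7: 3^k = 2187 and 166·k = 1162, so 2187 > 1162.
Hence k = 7 is a counterexample.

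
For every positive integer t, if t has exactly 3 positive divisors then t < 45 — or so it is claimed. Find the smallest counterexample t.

t = 49

We need the least positive integer t for which t has exactly 3 positive divisors but the claim fails.
For t = 4, 9, 25 the conclusion holds.
t = 49: τ(49) = 3; 49 ≥ 45.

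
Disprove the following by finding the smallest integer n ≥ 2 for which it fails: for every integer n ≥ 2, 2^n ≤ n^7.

n = 37

A counterexample is any integer n ≥ 2 such that 2^n > n^7; we check each in order.
For n = 2, 3, 4, 5, …, 34, 35, 36 the conclusion holds.
n = 37: 2^n = 137438953472 and n^7 = 94931877133, so 137438953472 > 94931877133.
Thus n = 37 disproves the claim, and no smaller n works.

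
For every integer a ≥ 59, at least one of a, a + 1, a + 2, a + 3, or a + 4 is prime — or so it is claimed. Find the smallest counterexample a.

Check each integer a ≥ 59 in order until a, a + 1, a + 2, a + 3, a + 4 are all composite.
a = 59: 59 is prime.
a = 60: 61 is prime.
a = 61: 61 is prime.
a = 62: 62 = 2 × 31; 63 = 3 × 21; 64 = 2 × 32; 65 = 5 × 13; 66 = 2 × 33 — all composite.

a = 62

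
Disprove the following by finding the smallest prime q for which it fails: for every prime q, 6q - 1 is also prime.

q = 11

Check each prime q in order until 6q - 1 is not prime.
The first 4 eligible values, up to q = 7, all satisfy the conclusion.
q = 11: 6q - 1 = 65 = 5 × 13, not prime.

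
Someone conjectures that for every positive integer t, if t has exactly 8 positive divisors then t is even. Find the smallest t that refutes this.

Check each positive integer t in order until t has exactly 8 positive divisors but t is odd.
For t = 24, 30, 40, 42, …, 88, 102, 104 the conclusion holds.
t = 105: divisors of 105: 1, 3, 5, 7, 15, 21, 35, 105; 105 is odd.
So t = 105 is the smallest counterexample.

t = 105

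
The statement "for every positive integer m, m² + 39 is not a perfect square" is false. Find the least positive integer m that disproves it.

m = 5

Check each positive integer m in order until m² + 39 is a perfect square.
m = 1: 1² + 39 = 40, not a perfect square.
m = 2: 2² + 39 = 43, not a perfect square.
m = 3: 3² + 39 = 48, not a perfect square.
m = 4: 4² + 39 = 55, not a perfect square.
m = 5: 5² + 39 = 64 = 8², a perfect square.
Hence m = 5 is a counterexample.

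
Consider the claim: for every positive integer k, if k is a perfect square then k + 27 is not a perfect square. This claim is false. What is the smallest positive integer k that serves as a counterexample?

k = 9

Check each positive integer k in order until k is a perfect square but k + 27 is a perfect square.
k = 1: 1 + 27 = 28, not a perfect square.
k = 4: 4 + 27 = 31, not a perfect square.
k = 9: 9 = 3² and 9 + 27 = 36 = 6².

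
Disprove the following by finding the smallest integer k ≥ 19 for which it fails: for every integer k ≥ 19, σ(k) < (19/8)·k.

k = 24

The first 5 eligible values, up to k = 23, all satisfy the conclusion.
k = 24: σ(24) = 60; 60 ≥ 57.
So k = 24 is the smallest counterexample.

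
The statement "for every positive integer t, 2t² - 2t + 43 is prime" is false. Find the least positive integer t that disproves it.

We need the least positive integer t for which 2t² - 2t + 43 is not prime.
t = 1: 2t² - 2t + 43 = 43, prime.
t = 2: 2t² - 2t + 43 = 47, prime.
t = 3: 2t² - 2t + 43 = 55 = 5 × 11, composite.

t = 3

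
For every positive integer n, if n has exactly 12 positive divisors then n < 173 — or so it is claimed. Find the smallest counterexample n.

n = 198

For n = 60, 72, 84, 90, …, 150, 156, 160 the conclusion holds.
n = 198: τ(198) = 12; 198 ≥ 173.
Thus n = 198 disproves the claim, and no smaller n works.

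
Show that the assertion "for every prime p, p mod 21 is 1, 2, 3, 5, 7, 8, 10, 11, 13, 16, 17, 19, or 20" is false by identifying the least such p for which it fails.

p = 67

A counterexample is any prime p such that the claim fails; we check each in order.
The first 18 eligible values, up to p = 61, all satisfy the conclusion.
p = 67: 67 mod 21 = 4 — not in {1, 2, 3, 5, 7, 8, 10, 11, 13, 16, 17, 19, 20}.
Thus p = 67 disproves the claim, and no smaller p works.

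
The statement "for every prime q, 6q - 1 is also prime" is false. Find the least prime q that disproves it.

q = 11

q = 2: 6q - 1 = 11, prime.
q = 3: 6q - 1 = 17, prime.
q = 5: 6q - 1 = 29, prime.
q = 7: 6q - 1 = 41, prime.
q = 11: 6q - 1 = 65 = 5 × 13, not prime.
Hence q = 11 is a counterexample.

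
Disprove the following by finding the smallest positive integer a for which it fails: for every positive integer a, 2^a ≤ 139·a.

a = 11

A counterexample is any positive integer a such that 2^a > 139·a; we check each in order.
For a = 1, 2, 3, 4, 5, 6, 7, 8, 9, 10 the conclusion holds.
a = 11: 2^a = 2048 and 139·a = 1529, so 2048 > 1529.
Thus a = 11 disproves the claim, and no smaller a works.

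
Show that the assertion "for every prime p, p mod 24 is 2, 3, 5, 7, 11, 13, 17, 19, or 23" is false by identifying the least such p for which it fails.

p = 73

Check each prime p in order until the claim fails.
For p = 2, 3, 5, 7, …, 61, 67, 71 the conclusion holds.
p = 73: 73 mod 24 = 1 — not in {2, 3, 5, 7, 11, 13, 17, 19, 23}.
Hence p = 73 is a counterexample.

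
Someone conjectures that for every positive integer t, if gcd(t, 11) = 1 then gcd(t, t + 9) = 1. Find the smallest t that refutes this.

t = 3

Check each positive integer t in order until gcd(t, 11) = 1 but gcd(t, t + 9) > 1.
t = 1: gcd(1, 10) = 1.
t = 2: gcd(2, 11) = 1.
t = 3: gcd(3, 12) = 3.
So t = 3 is the smallest counterexample.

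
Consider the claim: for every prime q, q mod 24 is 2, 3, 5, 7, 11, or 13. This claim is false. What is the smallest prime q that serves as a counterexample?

A counterexample is any prime q such that the claim fails; we check each in order.
q = 2: 2 mod 24 = 2.
q = 3: 3 mod 24 = 3.
q = 5: 5 mod 24 = 5.
q = 7: 7 mod 24 = 7.
q = 11: 11 mod 24 = 11.
q = 13: 13 mod 24 = 13.
q = 17: 17 mod 24 = 17 — not in {2, 3, 5, 7, 11, 13}.
Hence q = 17 is a counterexample.

q = 17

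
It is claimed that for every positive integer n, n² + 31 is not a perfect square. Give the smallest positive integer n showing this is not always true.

A counterexample is any positive integer n such that n² + 31 is a perfect square; we check each in order.
For n = 1, 2, 3, 4, …, 12, 13, 14 the conclusion holds.
n = 15: 15² + 31 = 256 = 16², a perfect square.
Hence n = 15 is a counterexample.

n = 15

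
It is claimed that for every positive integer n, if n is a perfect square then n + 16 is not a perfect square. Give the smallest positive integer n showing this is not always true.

n = 9

A counterexample is any positive integer n such that n is a perfect square but n + 16 is a perfect square; we check each in order.
n = 1: 1 + 16 = 17, not a perfect square.
n = 4: 4 + 16 = 20, not a perfect square.
n = 9: 9 = 3² and 9 + 16 = 25 = 5².
Hence n = 9 is a counterexample.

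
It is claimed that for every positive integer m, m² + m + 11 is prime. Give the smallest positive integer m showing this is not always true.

m = 10

A counterexample is any positive integer m such that m² + m + 11 is not prime; we check each in order.
For m = 1, 2, 3, 4, 5, 6, 7, 8, 9 the conclusion holds.
m = 10: m² + m + 11 = 121 = 11 × 11, composite.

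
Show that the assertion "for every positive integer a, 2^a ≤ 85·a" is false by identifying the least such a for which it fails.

A counterexample is any positive integer a such that 2^a > 85·a; we check each in order.
For a = 1, 2, 3, 4, 5, 6, 7, 8, 9 the conclusion holds.
a = 10: 2^a = 1024 and 85·a = 850, so 1024 > 850.

a = 10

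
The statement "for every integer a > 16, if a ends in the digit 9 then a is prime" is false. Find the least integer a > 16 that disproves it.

A counterexample is any integer a > 16 such that a ends in the digit 9 but a is not prime; we check each in order.
a = 19: 19 ends in 9 and is prime.
a = 29: 29 ends in 9 and is prime.
a = 39: 39 ends in 9; 39 = 3 × 13, composite.

a = 39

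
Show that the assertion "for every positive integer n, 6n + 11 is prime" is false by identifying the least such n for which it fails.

A counterexample is any positive integer n such that 6n + 11 is not prime; we check each in order.
For n = 1, 2, 3 the conclusion holds.
n = 4: 6n + 11 = 35 = 5 × 7, composite.

n = 4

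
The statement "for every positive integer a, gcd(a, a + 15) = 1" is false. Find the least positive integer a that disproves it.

a = 3

For a = 1, 2 the conclusion holds.
a = 3: gcd(3, 18) = 3.
Thus a = 3 disproves the claim, and no smaller a works.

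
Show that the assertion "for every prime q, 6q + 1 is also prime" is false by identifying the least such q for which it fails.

q = 19

We need the least prime q for which 6q + 1 is not prime.
The first 7 eligible values, up to q = 17, all satisfy the conclusion.
q = 19: 6q + 1 = 115 = 5 × 23, not prime.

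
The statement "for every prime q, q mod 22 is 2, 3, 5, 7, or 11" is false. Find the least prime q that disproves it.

q = 13

A counterexample is any prime q such that the claim fails; we check each in order.
For q = 2, 3, 5, 7, 11 the conclusion holds.
q = 13: 13 mod 22 = 13 — not in {2, 3, 5, 7, 11}.
Hence q = 13 is a counterexample.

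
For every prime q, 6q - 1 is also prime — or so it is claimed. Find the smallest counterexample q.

Check each prime q in order until 6q - 1 is not prime.
For q = 2, 3, 5, 7 the conclusion holds.
q = 11: 6q - 1 = 65 = 5 × 13, not prime.
Hence q = 11 is a counterexample.

q = 11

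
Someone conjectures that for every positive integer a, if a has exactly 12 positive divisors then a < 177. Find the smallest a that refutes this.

Check each positive integer a in order until a has exactly 12 positive divisors but the claim fails.
For a = 60, 72, 84, 90, …, 150, 156, 160 the conclusion holds.
a = 198: τ(198) = 12; 198 ≥ 177.
So a = 198 is the smallest counterexample.

a = 198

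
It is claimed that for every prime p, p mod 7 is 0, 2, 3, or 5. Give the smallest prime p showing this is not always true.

p = 11

For p = 2, 3, 5, 7 the conclusion holds.
p = 11: 11 mod 7 = 4 — not in {0, 2, 3, 5}.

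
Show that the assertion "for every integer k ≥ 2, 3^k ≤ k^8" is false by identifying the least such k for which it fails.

k = 23

Check each integer k ≥ 2 in order until 3^k > k^8.
The first 21 eligible values, up to k = 22, all satisfy the conclusion.
k = 23: 3^k = 94143178827 and k^8 = 78310985281, so 94143178827 > 78310985281.
Thus k = 23 disproves the claim, and no smaller k works.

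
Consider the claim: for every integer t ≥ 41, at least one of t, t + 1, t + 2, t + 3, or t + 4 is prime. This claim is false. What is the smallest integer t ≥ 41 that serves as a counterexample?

t = 48

We need the least integer t ≥ 41 for which t, t + 1, t + 2, t + 3, t + 4 are all composite.
For t = 41, 42, 43, 44, 45, 46, 47 the conclusion holds.
t = 48: 48 = 2 × 24; 49 = 7 × 7; 50 = 2 × 25; 51 = 3 × 17; 52 = 2 × 26 — all composite.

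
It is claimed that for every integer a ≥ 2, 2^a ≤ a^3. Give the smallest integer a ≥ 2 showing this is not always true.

A counterexample is any integer a ≥ 2 such that 2^a > a^3; we check each in order.
a = 2: 2^a = 4 and a^3 = 8, so 4 ≤ 8.
a = 3: 2^a = 8 and a^3 = 27, so 8 ≤ 27.
a = 4: 2^a = 16 and a^3 = 64, so 16 ≤ 64.
a = 5: 2^a = 32 and a^3 = 125, so 32 ≤ 125.
a = 6: 2^a = 64 and a^3 = 216, so 64 ≤ 216.
a = 7: 2^a = 128 and a^3 = 343, so 128 ≤ 343.
a = 8: 2^a = 256 and a^3 = 512, so 256 ≤ 512.
a = 9: 2^a = 512 and a^3 = 729, so 512 ≤ 729.
a = 10: 2^a = 1024 and a^3 = 1000, so 1024 > 1000.
Hence a = 10 is a counterexample.

a = 10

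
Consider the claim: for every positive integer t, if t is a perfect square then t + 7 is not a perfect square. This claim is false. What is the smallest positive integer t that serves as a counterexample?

A counterexample is any positive integer t such that t is a perfect square but t + 7 is a perfect square; we check each in order.
For t = 1, 4 the conclusion holds.
t = 9: 9 = 3² and 9 + 7 = 16 = 4².
So t = 9 is the smallest counterexample.

t = 9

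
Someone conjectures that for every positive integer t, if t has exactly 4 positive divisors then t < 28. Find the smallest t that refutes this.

t = 33

We need the least positive integer t for which t has exactly 4 positive divisors but the claim fails.
For t = 6, 8, 10, 14, 15, 21, 22, 26, 27 the conclusion holds.
t = 33: τ(33) = 4; 33 ≥ 28.
Thus t = 33 disproves the claim, and no smaller t works.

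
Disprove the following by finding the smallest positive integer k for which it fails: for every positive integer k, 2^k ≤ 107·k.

k = 11

For k = 1, 2, 3, 4, 5, 6, 7, 8, 9, 10 the conclusion holds.
k = 11: 2^k = 2048 and 107·k = 1177, so 2048 > 1177.
Hence k = 11 is a counterexample.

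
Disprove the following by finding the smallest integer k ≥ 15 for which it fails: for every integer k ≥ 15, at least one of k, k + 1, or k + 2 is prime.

We need the least integer k ≥ 15 for which k, k + 1, k + 2 are all composite.
k = 15: 17 is prime.
k = 16: 17 is prime.
k = 17: 17 is prime.
k = 18: 19 is prime.
k = 19: 19 is prime.
k = 20: 20 = 2 × 10; 21 = 3 × 7; 22 = 2 × 11 — all composite.

k = 20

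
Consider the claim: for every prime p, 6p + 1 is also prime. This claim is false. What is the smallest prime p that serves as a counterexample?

For p = 2, 3, 5, 7, 11, 13, 17 the conclusion holds.
p = 19: 6p + 1 = 115 = 5 × 23, not prime.
So p = 19 is the smallest counterexample.

p = 19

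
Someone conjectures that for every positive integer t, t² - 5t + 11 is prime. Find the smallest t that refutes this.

t = 1: t² - 5t + 11 = 7, prime.
t = 2: t² - 5t + 11 = 5, prime.
t = 3: t² - 5t + 11 = 5, prime.
t = 4: t² - 5t + 11 = 7, prime.
t = 5: t² - 5t + 11 = 11, prime.
t = 6: t² - 5t + 11 = 17, prime.
t = 7: t² - 5t + 11 = 25 = 5 × 5, composite.

t = 7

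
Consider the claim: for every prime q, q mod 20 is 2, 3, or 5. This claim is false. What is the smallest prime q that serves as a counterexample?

Check each prime q in order until the claim fails.
For q = 2, 3, 5 the conclusion holds.
q = 7: 7 mod 20 = 7 — not in {2, 3, 5}.

q = 7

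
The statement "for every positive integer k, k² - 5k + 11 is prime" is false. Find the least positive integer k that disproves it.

k = 7

A counterexample is any positive integer k such that k² - 5k + 11 is not prime; we check each in order.
For k = 1, 2, 3, 4, 5, 6 the conclusion holds.
k = 7: k² - 5k + 11 = 25 = 5 × 5, composite.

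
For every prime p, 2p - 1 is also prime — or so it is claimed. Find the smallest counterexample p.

Check each prime p in order until 2p - 1 is not prime.
For p = 2, 3 the conclusion holds.
p = 5: 2p - 1 = 9 = 3 × 3, not prime.
Thus p = 5 disproves the claim, and no smaller p works.

p = 5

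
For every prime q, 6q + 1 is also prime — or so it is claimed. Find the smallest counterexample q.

q = 19

We need the least prime q for which 6q + 1 is not prime.
For q = 2, 3, 5, 7, 11, 13, 17 the conclusion holds.
q = 19: 6q + 1 = 115 = 5 × 23, not prime.
Thus q = 19 disproves the claim, and no smaller q works.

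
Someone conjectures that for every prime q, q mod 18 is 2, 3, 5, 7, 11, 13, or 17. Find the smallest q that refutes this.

Check each prime q in order until the claim fails.
For q = 2, 3, 5, 7, 11, 13, 17 the conclusion holds.
q = 19: 19 mod 18 = 1 — not in {2, 3, 5, 7, 11, 13, 17}.

q = 19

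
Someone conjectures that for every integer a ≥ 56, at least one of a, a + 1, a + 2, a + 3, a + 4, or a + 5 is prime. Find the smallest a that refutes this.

a = 90

The first 34 eligible values, up to a = 89, all satisfy the conclusion.
a = 90: 90 = 2 × 45; 91 = 7 × 13; 92 = 2 × 46; 93 = 3 × 31; 94 = 2 × 47; 95 = 5 × 19 — all composite.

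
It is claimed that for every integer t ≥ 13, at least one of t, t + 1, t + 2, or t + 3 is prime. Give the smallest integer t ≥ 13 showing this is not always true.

t = 24

A counterexample is any integer t ≥ 13 such that t, t + 1, t + 2, t + 3 are all composite; we check each in order.
For t = 13, 14, 15, 16, …, 21, 22, 23 the conclusion holds.
t = 24: 24 = 2 × 12; 25 = 5 × 5; 26 = 2 × 13; 27 = 3 × 9 — all composite.
So t = 24 is the smallest counterexample.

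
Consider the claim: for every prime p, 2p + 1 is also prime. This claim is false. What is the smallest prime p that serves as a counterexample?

For p = 2, 3, 5 the conclusion holds.
p = 7: 2p + 1 = 15 = 3 × 5, not prime.

p = 7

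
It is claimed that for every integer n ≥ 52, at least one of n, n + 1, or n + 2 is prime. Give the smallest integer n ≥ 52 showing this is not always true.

We need the least integer n ≥ 52 for which n, n + 1, n + 2 are all composite.
For n = 52, 53 the conclusion holds.
n = 54: 54 = 2 × 27; 55 = 5 × 11; 56 = 2 × 28 — all composite.
So n = 54 is the smallest counterexample.

n = 54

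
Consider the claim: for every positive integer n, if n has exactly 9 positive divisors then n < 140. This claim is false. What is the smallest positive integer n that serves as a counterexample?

A counterexample is any positive integer n such that n has exactly 9 positive divisors but the claim fails; we check each in order.
For n = 36, 100 the conclusion holds.
n = 196: τ(196) = 9; 196 ≥ 140.
Thus n = 196 disproves the claim, and no smaller n works.

n = 196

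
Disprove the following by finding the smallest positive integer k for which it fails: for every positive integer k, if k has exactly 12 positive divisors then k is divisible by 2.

Check each positive integer k in order until k has exactly 12 positive divisors but k is not divisible by 2.
The first 24 eligible values, up to k = 308, all satisfy the conclusion.
k = 315: τ(315) = 12; 315 mod 2 = 1.
Hence k = 315 is a counterexample.

k = 315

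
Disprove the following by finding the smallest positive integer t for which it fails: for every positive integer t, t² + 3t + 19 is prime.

t = 15

A counterexample is any positive integer t such that t² + 3t + 19 is not prime; we check each in order.
For t = 1, 2, 3, 4, …, 12, 13, 14 the conclusion holds.
t = 15: t² + 3t + 19 = 289 = 17 × 17, composite.
Hence t = 15 is a counterexample.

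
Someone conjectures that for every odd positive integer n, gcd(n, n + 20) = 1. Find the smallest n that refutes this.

n = 5

Check each odd positive integer n in order until gcd(n, n + 20) > 1.
For n = 1, 3 the conclusion holds.
n = 5: gcd(5, 25) = 5.
Thus n = 5 disproves the claim, and no smaller n works.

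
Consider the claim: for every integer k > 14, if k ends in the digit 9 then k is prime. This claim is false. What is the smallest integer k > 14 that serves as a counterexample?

We need the least integer k > 14 for which k ends in the digit 9 but k is not prime.
For k = 19, 29 the conclusion holds.
k = 39: 39 ends in 9; 39 = 3 × 13, composite.

k = 39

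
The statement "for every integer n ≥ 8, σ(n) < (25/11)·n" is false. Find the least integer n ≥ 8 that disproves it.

The first 4 eligible values, up to n = 11, all satisfy the conclusion.
n = 12: σ(12) = 28; 28 ≥ 300/11.
Thus n = 12 disproves the claim, and no smaller n works.

n = 12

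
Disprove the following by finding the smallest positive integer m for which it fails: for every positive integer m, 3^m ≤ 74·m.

m = 6

Check each positive integer m in order until 3^m > 74·m.
m = 1: 3^m = 3 and 74·m = 74, so 3 ≤ 74.
m = 2: 3^m = 9 and 74·m = 148, so 9 ≤ 148.
m = 3: 3^m = 27 and 74·m = 222, so 27 ≤ 222.
m = 4: 3^m = 81 and 74·m = 296, so 81 ≤ 296.
m = 5: 3^m = 243 and 74·m = 370, so 243 ≤ 370.
m = 6: 3^m = 729 and 74·m = 444, so 729 > 444.
Hence m = 6 is a counterexample.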